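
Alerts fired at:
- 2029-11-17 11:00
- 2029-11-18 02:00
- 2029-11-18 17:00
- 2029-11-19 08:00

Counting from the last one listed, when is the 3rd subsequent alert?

The interval is a steady 15 hours (15, 15, 15).
2029-11-19 08:00 + 15 h = 2029-11-19 23:00.
2029-11-19 23:00 + 15 h = 2029-11-20 14:00.
2029-11-20 14:00 + 15 h = 2029-11-21 05:00.

2029-11-21 05:00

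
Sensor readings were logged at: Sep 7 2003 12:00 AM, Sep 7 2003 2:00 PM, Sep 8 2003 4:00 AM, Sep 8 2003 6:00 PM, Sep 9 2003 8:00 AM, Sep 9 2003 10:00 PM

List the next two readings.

Spacing: 14, 14, 14, 14, 14 h — constant 14 h.
Sep 9 2003 10:00 PM + 14 h = Sep 10 2003 12:00 PM.
Sep 10 2003 12:00 PM + 14 h = Sep 11 2003 2:00 AM.

Sep 10 2003 12:00 PM, Sep 11 2003 2:00 AM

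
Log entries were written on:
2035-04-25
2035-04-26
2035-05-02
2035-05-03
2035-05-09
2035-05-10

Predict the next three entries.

Every event lands on a Wednesday or Thursday (gaps cycle 1, 6, 1, 6, 1).
So the schedule is: every Wednesday and Thursday.
Next Wednesday: 2035-05-16.
Next Thursday: 2035-05-17.
The following Wednesday is 2035-05-23.

2035-05-16, 2035-05-17, 2035-05-23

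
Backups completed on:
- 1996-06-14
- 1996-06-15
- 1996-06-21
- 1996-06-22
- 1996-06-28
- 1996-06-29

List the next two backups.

1996-07-05, 1996-07-06

Gaps: 1, 6, 1, 6, 1 days — not constant, but cyclic with period 2.
The events fall on every Friday and Saturday.
The following Friday is 1996-07-05.
The following Saturday is 1996-07-06.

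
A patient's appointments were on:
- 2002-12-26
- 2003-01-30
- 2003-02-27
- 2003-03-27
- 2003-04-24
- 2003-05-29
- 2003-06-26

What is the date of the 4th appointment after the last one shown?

All Thursdays; the gaps (35, 28, 28, 28, 35, 28) vary with month length.
This is the last Thursday of each month.
Last Thursday of July 2003: 2003-07-31.
August 2003 ends with Thursday 2003-08-28.
Last Thursday of September 2003: 2003-09-25.
October 2003 ends with Thursday 2003-10-30.

2003-10-30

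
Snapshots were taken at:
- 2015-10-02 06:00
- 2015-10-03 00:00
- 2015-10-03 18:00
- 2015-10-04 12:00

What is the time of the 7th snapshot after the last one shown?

2015-10-09 18:00

Spacing: 18, 18, 18 h — constant 18 h.
2015-10-04 12:00 + 18 h = 2015-10-05 06:00.
2015-10-05 06:00 + 18 h = 2015-10-06 00:00.
2015-10-06 00:00 + 18 h = 2015-10-06 18:00.
2015-10-06 18:00 + 18 h = 2015-10-07 12:00.
2015-10-07 12:00 + 18 h = 2015-10-08 06:00.
2015-10-08 06:00 + 18 h = 2015-10-09 00:00.
2015-10-09 00:00 + 18 h = 2015-10-09 18:00.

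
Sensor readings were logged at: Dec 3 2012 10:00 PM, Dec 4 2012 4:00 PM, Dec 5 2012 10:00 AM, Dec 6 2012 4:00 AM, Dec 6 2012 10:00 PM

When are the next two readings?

Dec 7 2012 4:00 PM, Dec 8 2012 10:00 AM

Gaps: 18, 18, 18, 18 hours — each event is 18 hours after the previous one.
Dec 6 2012 10:00 PM + 18 h = Dec 7 2012 4:00 PM.
Dec 7 2012 4:00 PM + 18 h = Dec 8 2012 10:00 AM.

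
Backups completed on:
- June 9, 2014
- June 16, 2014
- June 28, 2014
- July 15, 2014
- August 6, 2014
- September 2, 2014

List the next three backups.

Gaps: 7, 12, 17, 22, 27 days — each gap is 5 larger than the previous one.
Next gap: 32 days. September 2, 2014 + 32 days = October 4, 2014.
Next gap: 37 days. October 4, 2014 + 37 days = November 10, 2014.
Next gap: 42 days. November 10, 2014 + 42 days = December 22, 2014.

October 4, 2014; November 10, 2014; December 22, 2014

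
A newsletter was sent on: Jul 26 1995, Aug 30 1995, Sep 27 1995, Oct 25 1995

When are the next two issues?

All Wednesdays; the gaps (35, 28, 28) vary with month length.
This is the last Wednesday of each month.
Last Wednesday of November 1995: Nov 29 1995.
December 1995 ends with Wednesday Dec 27 1995.

Nov 29 1995, Dec 27 1995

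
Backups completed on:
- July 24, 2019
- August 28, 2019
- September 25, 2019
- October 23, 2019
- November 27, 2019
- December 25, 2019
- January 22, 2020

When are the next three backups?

February 26, 2020; March 25, 2020; April 22, 2020

These are Wednesdays at 28- or 35-day spacing (35, 28, 28, 35, 28, 28).
The pattern: 4th Wednesday of the month.
4th Wednesday of February 2020: February 26, 2020.
March 2020 — 4th Wednesday is March 25, 2020.
April 2020 — 4th Wednesday is April 22, 2020.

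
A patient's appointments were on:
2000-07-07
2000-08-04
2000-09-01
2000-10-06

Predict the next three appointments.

2000-11-03, 2000-12-01, 2001-01-05

All dates are Fridays, 28, 28, 35 days apart.
Specifically, the 1st Friday of each month.
November 2000 — 1st Friday is 2000-11-03.
December 2000 — 1st Friday is 2000-12-01.
January 2001 — 1st Friday is 2001-01-05.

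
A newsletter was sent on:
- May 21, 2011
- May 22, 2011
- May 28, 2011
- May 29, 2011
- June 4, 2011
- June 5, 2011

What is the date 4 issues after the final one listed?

June 19, 2011

The gap pattern 1, 6, 1, 6, 1 repeats every 2 events.
These are the Saturdays and Sundays of each week.
The following Saturday is June 11, 2011.
Next Sunday: June 12, 2011.
The following Saturday is June 18, 2011.
The following Sunday is June 19, 2011.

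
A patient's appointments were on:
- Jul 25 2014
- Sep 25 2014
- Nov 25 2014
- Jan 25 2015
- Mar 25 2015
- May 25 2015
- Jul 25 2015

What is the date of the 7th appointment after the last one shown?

The day-of-month is always 25 (62, 61, 61, 59, 61, 61 days between events).
So this recurs on the 25th of every 2 months.
Next: September 2015 → Sep 25 2015.
November 2015: Nov 25 2015.
Next: January 2016 → Jan 25 2016.
Next: March 2016 → Mar 25 2016.
May 2016: May 25 2016.
Next: July 2016 → Jul 25 2016.
September 2016: Sep 25 2016.

Sep 25 2016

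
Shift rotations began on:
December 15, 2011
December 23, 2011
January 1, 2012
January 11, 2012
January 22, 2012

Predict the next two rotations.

February 3, 2012; February 16, 2012

Gaps: 8, 9, 10, 11 days — each gap is 1 larger than the previous one.
Next gap: 12 days. January 22, 2012 + 12 days = February 3, 2012.
Next gap: 13 days. February 3, 2012 + 13 days = February 16, 2012.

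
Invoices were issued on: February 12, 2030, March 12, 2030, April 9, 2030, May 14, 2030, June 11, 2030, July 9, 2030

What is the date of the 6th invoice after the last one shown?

January 14, 2031

All dates are Tuesdays, 28, 28, 35, 28, 28 days apart.
Specifically, the 2nd Tuesday of each month.
August 2030 — 2nd Tuesday is August 13, 2030.
September 2030 — 2nd Tuesday is September 10, 2030.
2nd Tuesday of October 2030: October 8, 2030.
November 2030 — 2nd Tuesday is November 12, 2030.
2nd Tuesday of December 2030: December 10, 2030.
2nd Tuesday of January 2031: January 14, 2031.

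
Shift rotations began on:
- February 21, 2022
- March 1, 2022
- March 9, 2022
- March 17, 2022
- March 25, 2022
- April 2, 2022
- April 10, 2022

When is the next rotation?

Every event comes 8 days after the last (8, 8, 8, 8, 8, 8).
April 10, 2022 + 8 days = April 18, 2022.

April 18, 2022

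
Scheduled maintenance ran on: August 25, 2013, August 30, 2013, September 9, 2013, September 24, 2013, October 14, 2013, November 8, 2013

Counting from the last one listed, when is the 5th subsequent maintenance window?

May 27, 2014

The spacing grows by 5 each time: 5, 10, 15, 20, 25 days.
Next gap: 30 days. November 8, 2013 + 30 days = December 8, 2013.
Next gap: 35 days. December 8, 2013 + 35 days = January 12, 2014.
Next gap: 40 days. January 12, 2014 + 40 days = February 21, 2014.
Next gap: 45 days. February 21, 2014 + 45 days = April 7, 2014.
Next gap: 50 days. April 7, 2014 + 50 days = May 27, 2014.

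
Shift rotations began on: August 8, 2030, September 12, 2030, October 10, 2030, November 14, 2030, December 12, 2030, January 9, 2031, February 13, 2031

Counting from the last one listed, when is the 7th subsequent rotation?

These are Thursdays at 28- or 35-day spacing (35, 28, 35, 28, 28, 35).
The pattern: 2nd Thursday of the month.
2nd Thursday of March 2031: March 13, 2031.
April 2031 — 2nd Thursday is April 10, 2031.
May 2031 — 2nd Thursday is May 8, 2031.
2nd Thursday of June 2031: June 12, 2031.
July 2031 — 2nd Thursday is July 10, 2031.
August 2031 — 2nd Thursday is August 14, 2031.
2nd Thursday of September 2031: September 11, 2031.

September 11, 2031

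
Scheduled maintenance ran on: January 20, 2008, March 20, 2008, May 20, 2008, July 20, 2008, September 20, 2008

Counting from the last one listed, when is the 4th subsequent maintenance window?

May 20, 2009

Gaps: 60, 61, 61, 62 days — not constant. Every event is on the 20th of the month.
Pattern: the 20th of every 2 months.
Next: November 2008 → November 20, 2008.
Next: January 2009 → January 20, 2009.
Next: March 2009 → March 20, 2009.
May 2009: May 20, 2009.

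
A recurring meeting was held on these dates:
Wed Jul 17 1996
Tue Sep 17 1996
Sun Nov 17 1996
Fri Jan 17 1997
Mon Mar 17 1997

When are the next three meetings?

The day-of-month is always 17 (62, 61, 61, 59 days between events).
So this recurs on the 17th of every 2 months.
May 1997: Sat May 17 1997.
July 1997: Thu Jul 17 1997.
September 1997: Wed Sep 17 1997.

Sat May 17 1997, Thu Jul 17 1997, Wed Sep 17 1997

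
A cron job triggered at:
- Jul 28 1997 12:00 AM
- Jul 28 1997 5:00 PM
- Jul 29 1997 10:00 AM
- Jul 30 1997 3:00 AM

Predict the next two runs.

Gaps: 17, 17, 17 hours — each event is 17 hours after the previous one.
Jul 30 1997 3:00 AM + 17 h = Jul 30 1997 8:00 PM.
Jul 30 1997 8:00 PM + 17 h = Jul 31 1997 1:00 PM.

Jul 30 1997 8:00 PM, Jul 31 1997 1:00 PM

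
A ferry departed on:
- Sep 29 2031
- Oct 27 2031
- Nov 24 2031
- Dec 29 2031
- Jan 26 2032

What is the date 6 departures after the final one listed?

These are Mondays with 28, 28, 35, 28-day gaps.
Each is the final Monday of its month — Sep 29 2031 is past the 28th, so '4th Monday' doesn't fit.
February 2032 ends with Monday Feb 23 2032.
Last Monday of March 2032: Mar 29 2032.
Last Monday of April 2032: Apr 26 2032.
Last Monday of May 2032: May 31 2032.
June 2032 ends with Monday Jun 28 2032.
Last Monday of July 2032: Jul 26 2032.

Jul 26 2032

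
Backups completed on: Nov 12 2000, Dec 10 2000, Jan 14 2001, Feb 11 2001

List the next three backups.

Mar 11 2001, Apr 8 2001, May 13 2001

These are Sundays at 28- or 35-day spacing (28, 35, 28).
The pattern: 2nd Sunday of the month.
March 2001 — 2nd Sunday is Mar 11 2001.
April 2001 — 2nd Sunday is Apr 8 2001.
May 2001 — 2nd Sunday is May 13 2001.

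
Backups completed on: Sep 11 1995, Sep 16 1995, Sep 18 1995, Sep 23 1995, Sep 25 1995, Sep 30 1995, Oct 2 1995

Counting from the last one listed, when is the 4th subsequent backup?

Gaps: 5, 2, 5, 2, 5, 2 days — not constant, but cyclic with period 2.
The events fall on every Monday and Saturday.
The following Saturday is Oct 7 1995.
Next Monday: Oct 9 1995.
Next Saturday: Oct 14 1995.
The following Monday is Oct 16 1995.

Oct 16 1995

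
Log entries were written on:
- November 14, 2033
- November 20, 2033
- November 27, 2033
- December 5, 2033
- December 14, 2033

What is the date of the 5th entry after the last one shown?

Gaps: 6, 7, 8, 9 days — each gap is 1 larger than the previous one.
Next gap: 10 days. December 14, 2033 + 10 days = December 24, 2033.
Next gap: 11 days. December 24, 2033 + 11 days = January 4, 2034.
Next gap: 12 days. January 4, 2034 + 12 days = January 16, 2034.
Next gap: 13 days. January 16, 2034 + 13 days = January 29, 2034.
Next gap: 14 days. January 29, 2034 + 14 days = February 12, 2034.

February 12, 2034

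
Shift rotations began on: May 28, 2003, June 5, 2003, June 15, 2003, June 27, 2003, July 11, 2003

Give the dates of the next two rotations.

July 27, 2003; August 14, 2003

Intervals are 8, 10, 12, 14 days — an arithmetic progression with common difference 2.
Next gap: 16 days. July 11, 2003 + 16 days = July 27, 2003.
Next gap: 18 days. July 27, 2003 + 18 days = August 14, 2003.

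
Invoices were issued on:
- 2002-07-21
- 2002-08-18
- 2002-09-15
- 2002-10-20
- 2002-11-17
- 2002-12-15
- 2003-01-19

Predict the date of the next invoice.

These are Sundays at 28- or 35-day spacing (28, 28, 35, 28, 28, 35).
The pattern: 3rd Sunday of the month.
February 2003 — 3rd Sunday is 2003-02-16.

2003-02-16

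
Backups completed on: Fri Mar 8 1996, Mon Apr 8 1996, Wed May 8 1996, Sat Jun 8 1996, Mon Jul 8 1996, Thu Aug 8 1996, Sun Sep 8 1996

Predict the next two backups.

Tue Oct 8 1996, Fri Nov 8 1996

Gaps: 31, 30, 31, 30, 31, 31 days — not constant. Every event is on the 8th of the month.
Pattern: the 8th of each month.
Next: October 1996 → Tue Oct 8 1996.
Next: November 1996 → Fri Nov 8 1996.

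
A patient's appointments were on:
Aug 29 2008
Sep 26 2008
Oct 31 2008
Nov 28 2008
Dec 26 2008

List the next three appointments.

These are Fridays with 28, 35, 28, 28-day gaps.
Each is the final Friday of its month — Aug 29 2008 is past the 28th, so '4th Friday' doesn't fit.
Last Friday of January 2009: Jan 30 2009.
Last Friday of February 2009: Feb 27 2009.
Last Friday of March 2009: Mar 27 2009.

Jan 30 2009, Feb 27 2009, Mar 27 2009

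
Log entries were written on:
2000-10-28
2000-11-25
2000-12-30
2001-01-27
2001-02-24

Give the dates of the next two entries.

2001-03-31, 2001-04-28

All Saturdays; the gaps (28, 35, 28, 28) vary with month length.
This is the last Saturday of each month.
Last Saturday of March 2001: 2001-03-31.
April 2001 ends with Saturday 2001-04-28.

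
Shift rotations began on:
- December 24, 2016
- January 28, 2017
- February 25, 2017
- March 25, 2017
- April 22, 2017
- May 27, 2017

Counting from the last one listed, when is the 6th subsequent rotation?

All dates are Saturdays, 35, 28, 28, 28, 35 days apart.
Specifically, the 4th Saturday of each month.
4th Saturday of June 2017: June 24, 2017.
July 2017 — 4th Saturday is July 22, 2017.
August 2017 — 4th Saturday is August 26, 2017.
4th Saturday of September 2017: September 23, 2017.
4th Saturday of October 2017: October 28, 2017.
4th Saturday of November 2017: November 25, 2017.

November 25, 2017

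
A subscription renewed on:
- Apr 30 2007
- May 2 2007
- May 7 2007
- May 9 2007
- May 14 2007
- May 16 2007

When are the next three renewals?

Gaps: 2, 5, 2, 5, 2 days — not constant, but cyclic with period 2.
The events fall on every Monday and Wednesday.
Next Monday: May 21 2007.
Next Wednesday: May 23 2007.
The following Monday is May 28 2007.

May 21 2007, May 23 2007, May 28 2007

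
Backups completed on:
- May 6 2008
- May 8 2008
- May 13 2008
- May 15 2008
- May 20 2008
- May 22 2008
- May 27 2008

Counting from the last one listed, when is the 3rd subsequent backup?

Gaps: 2, 5, 2, 5, 2, 5 days — not constant, but cyclic with period 2.
The events fall on every Tuesday and Thursday.
Next Thursday: May 29 2008.
The following Tuesday is Jun 3 2008.
The following Thursday is Jun 5 2008.

Jun 5 2008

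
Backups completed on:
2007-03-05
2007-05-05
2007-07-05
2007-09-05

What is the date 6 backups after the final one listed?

The day-of-month is always 5 (61, 61, 62 days between events).
So this recurs on the 5th of every 2 months.
November 2007: 2007-11-05.
January 2008: 2008-01-05.
Next: March 2008 → 2008-03-05.
Next: May 2008 → 2008-05-05.
July 2008: 2008-07-05.
Next: September 2008 → 2008-09-05.

2008-09-05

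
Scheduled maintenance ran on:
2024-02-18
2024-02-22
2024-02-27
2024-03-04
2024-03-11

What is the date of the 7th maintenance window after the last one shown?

2024-05-27

The spacing grows by 1 each time: 4, 5, 6, 7 days.
Next gap: 8 days. 2024-03-11 + 8 days = 2024-03-19.
Next gap: 9 days. 2024-03-19 + 9 days = 2024-03-28.
Next gap: 10 days. 2024-03-28 + 10 days = 2024-04-07.
Next gap: 11 days. 2024-04-07 + 11 days = 2024-04-18.
Next gap: 12 days. 2024-04-18 + 12 days = 2024-04-30.
Next gap: 13 days. 2024-04-30 + 13 days = 2024-05-13.
Next gap: 14 days. 2024-05-13 + 14 days = 2024-05-27.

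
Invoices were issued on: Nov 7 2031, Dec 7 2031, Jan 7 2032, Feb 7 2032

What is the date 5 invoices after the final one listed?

The day-of-month is always 7 (30, 31, 31 days between events).
So this recurs on the 7th of each month.
Next: March 2032 → Mar 7 2032.
Next: April 2032 → Apr 7 2032.
Next: May 2032 → May 7 2032.
June 2032: Jun 7 2032.
July 2032: Jul 7 2032.

Jul 7 2032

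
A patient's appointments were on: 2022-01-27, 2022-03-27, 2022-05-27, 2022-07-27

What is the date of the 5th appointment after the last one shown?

The day-of-month is always 27 (59, 61, 61 days between events).
So this recurs on the 27th of every 2 months.
September 2022: 2022-09-27.
November 2022: 2022-11-27.
January 2023: 2023-01-27.
March 2023: 2023-03-27.
Next: May 2023 → 2023-05-27.

2023-05-27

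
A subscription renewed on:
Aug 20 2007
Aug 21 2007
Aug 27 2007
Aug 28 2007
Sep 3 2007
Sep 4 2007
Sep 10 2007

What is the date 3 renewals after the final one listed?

Sep 18 2007

Every event lands on a Monday or Tuesday (gaps cycle 1, 6, 1, 6, 1, 6).
So the schedule is: every Monday and Tuesday.
The following Tuesday is Sep 11 2007.
The following Monday is Sep 17 2007.
Next Tuesday: Sep 18 2007.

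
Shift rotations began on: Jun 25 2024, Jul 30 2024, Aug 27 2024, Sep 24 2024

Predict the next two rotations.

Oct 29 2024, Nov 26 2024

These are Tuesdays with 35, 28, 28-day gaps.
Each is the final Tuesday of its month — Jul 30 2024 is past the 28th, so '4th Tuesday' doesn't fit.
Last Tuesday of October 2024: Oct 29 2024.
November 2024 ends with Tuesday Nov 26 2024.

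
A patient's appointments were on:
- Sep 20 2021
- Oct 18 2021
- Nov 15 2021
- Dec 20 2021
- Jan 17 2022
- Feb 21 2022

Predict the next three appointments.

Mar 21 2022, Apr 18 2022, May 16 2022

Gaps: 28, 28, 35, 28, 35 days — a mix of 28 and 35. Every date is a Monday.
Each is the 3rd Monday of its month.
3rd Monday of March 2022: Mar 21 2022.
3rd Monday of April 2022: Apr 18 2022.
3rd Monday of May 2022: May 16 2022.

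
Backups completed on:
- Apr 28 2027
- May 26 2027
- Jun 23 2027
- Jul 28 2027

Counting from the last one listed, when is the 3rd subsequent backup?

All dates are Wednesdays, 28, 28, 35 days apart.
Specifically, the 4th Wednesday of each month.
4th Wednesday of August 2027: Aug 25 2027.
September 2027 — 4th Wednesday is Sep 22 2027.
October 2027 — 4th Wednesday is Oct 27 2027.

Oct 27 2027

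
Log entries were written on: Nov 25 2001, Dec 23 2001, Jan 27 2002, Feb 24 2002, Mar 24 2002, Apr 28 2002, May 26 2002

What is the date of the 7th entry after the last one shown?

Dec 22 2002

All dates are Sundays, 28, 35, 28, 28, 35, 28 days apart.
Specifically, the 4th Sunday of each month.
June 2002 — 4th Sunday is Jun 23 2002.
July 2002 — 4th Sunday is Jul 28 2002.
4th Sunday of August 2002: Aug 25 2002.
4th Sunday of September 2002: Sep 22 2002.
October 2002 — 4th Sunday is Oct 27 2002.
November 2002 — 4th Sunday is Nov 24 2002.
4th Sunday of December 2002: Dec 22 2002.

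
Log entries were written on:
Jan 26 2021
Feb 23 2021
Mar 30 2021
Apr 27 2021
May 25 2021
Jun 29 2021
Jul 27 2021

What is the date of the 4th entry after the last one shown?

Nov 30 2021

These are Tuesdays with 28, 35, 28, 28, 35, 28-day gaps.
Each is the final Tuesday of its month — Mar 30 2021 is past the 28th, so '4th Tuesday' doesn't fit.
August 2021 ends with Tuesday Aug 31 2021.
September 2021 ends with Tuesday Sep 28 2021.
October 2021 ends with Tuesday Oct 26 2021.
Last Tuesday of November 2021: Nov 30 2021.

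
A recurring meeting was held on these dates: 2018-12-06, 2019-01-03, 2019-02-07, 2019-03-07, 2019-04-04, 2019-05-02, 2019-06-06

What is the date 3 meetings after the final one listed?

All dates are Thursdays, 28, 35, 28, 28, 28, 35 days apart.
Specifically, the 1st Thursday of each month.
July 2019 — 1st Thursday is 2019-07-04.
1st Thursday of August 2019: 2019-08-01.
September 2019 — 1st Thursday is 2019-09-05.

2019-09-05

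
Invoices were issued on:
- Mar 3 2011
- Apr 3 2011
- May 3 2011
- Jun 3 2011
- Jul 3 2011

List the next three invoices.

Aug 3 2011, Sep 3 2011, Oct 3 2011

Each date is the 3rd; the gaps (31, 30, 31, 30) track the month lengths.
The rule is the 3rd of each month.
Next: August 2011 → Aug 3 2011.
Next: September 2011 → Sep 3 2011.
October 2011: Oct 3 2011.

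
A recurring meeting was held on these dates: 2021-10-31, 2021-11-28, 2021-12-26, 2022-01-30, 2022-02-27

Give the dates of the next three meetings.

2022-03-27, 2022-04-24, 2022-05-29

All Sundays; the gaps (28, 28, 35, 28) vary with month length.
This is the last Sunday of each month.
Last Sunday of March 2022: 2022-03-27.
April 2022 ends with Sunday 2022-04-24.
Last Sunday of May 2022: 2022-05-29.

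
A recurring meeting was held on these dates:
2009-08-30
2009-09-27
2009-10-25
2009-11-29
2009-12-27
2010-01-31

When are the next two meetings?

2010-02-28, 2010-03-28

All Sundays; the gaps (28, 28, 35, 28, 35) vary with month length.
This is the last Sunday of each month.
Last Sunday of February 2010: 2010-02-28.
March 2010 ends with Sunday 2010-03-28.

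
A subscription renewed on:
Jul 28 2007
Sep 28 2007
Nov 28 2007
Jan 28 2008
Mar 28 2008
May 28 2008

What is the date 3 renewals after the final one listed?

Gaps: 62, 61, 61, 60, 61 days — not constant. Every event is on the 28th of the month.
Pattern: the 28th of every 2 months.
Next: July 2008 → Jul 28 2008.
Next: September 2008 → Sep 28 2008.
November 2008: Nov 28 2008.

Nov 28 2008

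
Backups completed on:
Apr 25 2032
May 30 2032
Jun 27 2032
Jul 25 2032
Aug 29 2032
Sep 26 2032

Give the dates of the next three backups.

These are Sundays with 35, 28, 28, 35, 28-day gaps.
Each is the final Sunday of its month — May 30 2032 is past the 28th, so '4th Sunday' doesn't fit.
Last Sunday of October 2032: Oct 31 2032.
Last Sunday of November 2032: Nov 28 2032.
Last Sunday of December 2032: Dec 26 2032.

Oct 31 2032, Nov 28 2032, Dec 26 2032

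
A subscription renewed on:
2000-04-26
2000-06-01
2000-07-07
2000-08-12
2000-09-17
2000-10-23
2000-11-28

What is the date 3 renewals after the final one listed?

Every event comes 36 days after the last (36, 36, 36, 36, 36, 36).
2000-11-28 + 36 days = 2001-01-03.
2001-01-03 + 36 days = 2001-02-08.
2001-02-08 + 36 days = 2001-03-16.

2001-03-16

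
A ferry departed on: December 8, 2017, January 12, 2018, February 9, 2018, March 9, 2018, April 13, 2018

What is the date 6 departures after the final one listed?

October 12, 2018

These are Fridays at 28- or 35-day spacing (35, 28, 28, 35).
The pattern: 2nd Friday of the month.
2nd Friday of May 2018: May 11, 2018.
June 2018 — 2nd Friday is June 8, 2018.
2nd Friday of July 2018: July 13, 2018.
August 2018 — 2nd Friday is August 10, 2018.
September 2018 — 2nd Friday is September 14, 2018.
October 2018 — 2nd Friday is October 12, 2018.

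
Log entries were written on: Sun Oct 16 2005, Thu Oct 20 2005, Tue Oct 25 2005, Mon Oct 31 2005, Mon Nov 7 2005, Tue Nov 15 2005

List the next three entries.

Thu Nov 24 2005, Sun Dec 4 2005, Thu Dec 15 2005

Gaps: 4, 5, 6, 7, 8 days — each gap is 1 larger than the previous one.
Next gap: 9 days. Tue Nov 15 2005 + 9 days = Thu Nov 24 2005.
Next gap: 10 days. Thu Nov 24 2005 + 10 days = Sun Dec 4 2005.
Next gap: 11 days. Sun Dec 4 2005 + 11 days = Thu Dec 15 2005.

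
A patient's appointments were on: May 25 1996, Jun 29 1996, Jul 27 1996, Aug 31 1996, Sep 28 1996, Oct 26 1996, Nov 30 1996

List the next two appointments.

Dec 28 1996, Jan 25 1997

These are Saturdays with 35, 28, 35, 28, 28, 35-day gaps.
Each is the final Saturday of its month — Jun 29 1996 is past the 28th, so '4th Saturday' doesn't fit.
Last Saturday of December 1996: Dec 28 1996.
Last Saturday of January 1997: Jan 25 1997.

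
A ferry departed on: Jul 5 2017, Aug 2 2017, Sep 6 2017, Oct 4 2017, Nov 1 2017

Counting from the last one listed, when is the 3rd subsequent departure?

Feb 7 2018

All dates are Wednesdays, 28, 35, 28, 28 days apart.
Specifically, the 1st Wednesday of each month.
1st Wednesday of December 2017: Dec 6 2017.
January 2018 — 1st Wednesday is Jan 3 2018.
1st Wednesday of February 2018: Feb 7 2018.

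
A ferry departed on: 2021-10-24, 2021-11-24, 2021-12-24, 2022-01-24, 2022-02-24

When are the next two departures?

The day-of-month is always 24 (31, 30, 31, 31 days between events).
So this recurs on the 24th of each month.
March 2022: 2022-03-24.
April 2022: 2022-04-24.

2022-03-24, 2022-04-24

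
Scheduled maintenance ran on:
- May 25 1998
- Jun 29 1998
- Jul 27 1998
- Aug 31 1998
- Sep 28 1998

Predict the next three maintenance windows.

These are Mondays with 35, 28, 35, 28-day gaps.
Each is the final Monday of its month — Jun 29 1998 is past the 28th, so '4th Monday' doesn't fit.
Last Monday of October 1998: Oct 26 1998.
November 1998 ends with Monday Nov 30 1998.
Last Monday of December 1998: Dec 28 1998.

Oct 26 1998, Nov 30 1998, Dec 28 1998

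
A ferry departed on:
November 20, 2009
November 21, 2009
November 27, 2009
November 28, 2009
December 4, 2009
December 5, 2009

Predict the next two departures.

Gaps: 1, 6, 1, 6, 1 days — not constant, but cyclic with period 2.
The events fall on every Friday and Saturday.
Next Friday: December 11, 2009.
Next Saturday: December 12, 2009.

December 11, 2009; December 12, 2009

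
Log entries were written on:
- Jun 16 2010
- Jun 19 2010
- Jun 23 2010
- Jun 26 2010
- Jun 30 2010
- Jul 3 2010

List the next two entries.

Jul 7 2010, Jul 10 2010

The gap pattern 3, 4, 3, 4, 3 repeats every 2 events.
These are the Wednesdays and Saturdays of each week.
Next Wednesday: Jul 7 2010.
Next Saturday: Jul 10 2010.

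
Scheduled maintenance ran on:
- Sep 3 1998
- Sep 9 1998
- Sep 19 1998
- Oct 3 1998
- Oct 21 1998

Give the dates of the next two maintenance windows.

Nov 12 1998, Dec 8 1998

Intervals are 6, 10, 14, 18 days — an arithmetic progression with common difference 4.
Next gap: 22 days. Oct 21 1998 + 22 days = Nov 12 1998.
Next gap: 26 days. Nov 12 1998 + 26 days = Dec 8 1998.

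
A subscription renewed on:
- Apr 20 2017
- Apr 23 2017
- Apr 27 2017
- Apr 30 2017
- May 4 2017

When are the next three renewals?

The gap pattern 3, 4, 3, 4 repeats every 2 events.
These are the Thursdays and Sundays of each week.
Next Sunday: May 7 2017.
The following Thursday is May 11 2017.
The following Sunday is May 14 2017.

May 7 2017, May 11 2017, May 14 2017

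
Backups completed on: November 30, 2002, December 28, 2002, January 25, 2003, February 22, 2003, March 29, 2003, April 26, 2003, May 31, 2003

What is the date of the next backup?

All Saturdays; the gaps (28, 28, 28, 35, 28, 35) vary with month length.
This is the last Saturday of each month.
June 2003 ends with Saturday June 28, 2003.

June 28, 2003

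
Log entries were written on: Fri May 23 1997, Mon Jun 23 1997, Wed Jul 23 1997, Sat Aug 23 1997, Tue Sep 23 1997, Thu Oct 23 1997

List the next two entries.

Sun Nov 23 1997, Tue Dec 23 1997

The day-of-month is always 23 (31, 30, 31, 31, 30 days between events).
So this recurs on the 23rd of each month.
Next: November 1997 → Sun Nov 23 1997.
Next: December 1997 → Tue Dec 23 1997.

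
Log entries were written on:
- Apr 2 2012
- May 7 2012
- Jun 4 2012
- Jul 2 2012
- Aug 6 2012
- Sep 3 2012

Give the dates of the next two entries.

These are Mondays at 28- or 35-day spacing (35, 28, 28, 35, 28).
The pattern: 1st Monday of the month.
October 2012 — 1st Monday is Oct 1 2012.
November 2012 — 1st Monday is Nov 5 2012.

Oct 1 2012, Nov 5 2012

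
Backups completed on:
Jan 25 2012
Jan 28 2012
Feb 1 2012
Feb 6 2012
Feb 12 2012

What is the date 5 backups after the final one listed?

Mar 28 2012

Intervals are 3, 4, 5, 6 days — an arithmetic progression with common difference 1.
Next gap: 7 days. Feb 12 2012 + 7 days = Feb 19 2012.
Next gap: 8 days. Feb 19 2012 + 8 days = Feb 27 2012.
Next gap: 9 days. Feb 27 2012 + 9 days = Mar 7 2012.
Next gap: 10 days. Mar 7 2012 + 10 days = Mar 17 2012.
Next gap: 11 days. Mar 17 2012 + 11 days = Mar 28 2012.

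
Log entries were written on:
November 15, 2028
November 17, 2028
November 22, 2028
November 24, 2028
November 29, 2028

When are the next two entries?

December 1, 2028; December 6, 2028

Every event lands on a Wednesday or Friday (gaps cycle 2, 5, 2, 5).
So the schedule is: every Wednesday and Friday.
Next Friday: December 1, 2028.
Next Wednesday: December 6, 2028.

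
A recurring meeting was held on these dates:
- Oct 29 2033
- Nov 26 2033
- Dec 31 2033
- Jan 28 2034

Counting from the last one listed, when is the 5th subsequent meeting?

Jun 24 2034

These are Saturdays with 28, 35, 28-day gaps.
Each is the final Saturday of its month — Oct 29 2033 is past the 28th, so '4th Saturday' doesn't fit.
Last Saturday of February 2034: Feb 25 2034.
March 2034 ends with Saturday Mar 25 2034.
Last Saturday of April 2034: Apr 29 2034.
Last Saturday of May 2034: May 27 2034.
Last Saturday of June 2034: Jun 24 2034.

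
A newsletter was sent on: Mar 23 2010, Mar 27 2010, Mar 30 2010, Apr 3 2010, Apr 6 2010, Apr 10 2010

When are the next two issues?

Apr 13 2010, Apr 17 2010

The gap pattern 4, 3, 4, 3, 4 repeats every 2 events.
These are the Tuesdays and Saturdays of each week.
The following Tuesday is Apr 13 2010.
Next Saturday: Apr 17 2010.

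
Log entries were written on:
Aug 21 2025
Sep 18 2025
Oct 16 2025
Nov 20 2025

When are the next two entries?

Dec 18 2025, Jan 15 2026

Gaps: 28, 28, 35 days — a mix of 28 and 35. Every date is a Thursday.
Each is the 3rd Thursday of its month.
3rd Thursday of December 2025: Dec 18 2025.
3rd Thursday of January 2026: Jan 15 2026.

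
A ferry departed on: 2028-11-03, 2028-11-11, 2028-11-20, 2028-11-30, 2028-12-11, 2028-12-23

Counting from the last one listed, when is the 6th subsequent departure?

Intervals are 8, 9, 10, 11, 12 days — an arithmetic progression with common difference 1.
Next gap: 13 days. 2028-12-23 + 13 days = 2029-01-05.
Next gap: 14 days. 2029-01-05 + 14 days = 2029-01-19.
Next gap: 15 days. 2029-01-19 + 15 days = 2029-02-03.
Next gap: 16 days. 2029-02-03 + 16 days = 2029-02-19.
Next gap: 17 days. 2029-02-19 + 17 days = 2029-03-08.
Next gap: 18 days. 2029-03-08 + 18 days = 2029-03-26.

2029-03-26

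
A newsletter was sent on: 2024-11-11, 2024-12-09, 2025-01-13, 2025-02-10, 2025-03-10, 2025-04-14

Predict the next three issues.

All dates are Mondays, 28, 35, 28, 28, 35 days apart.
Specifically, the 2nd Monday of each month.
2nd Monday of May 2025: 2025-05-12.
2nd Monday of June 2025: 2025-06-09.
2nd Monday of July 2025: 2025-07-14.

2025-05-12, 2025-06-09, 2025-07-14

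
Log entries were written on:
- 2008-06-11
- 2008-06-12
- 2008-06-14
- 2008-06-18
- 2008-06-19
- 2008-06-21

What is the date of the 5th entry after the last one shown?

Every event lands on a Wednesday or Thursday or Saturday (gaps cycle 1, 2, 4, 1, 2).
So the schedule is: every Wednesday, Thursday and Saturday.
The following Wednesday is 2008-06-25.
Next Thursday: 2008-06-26.
Next Saturday: 2008-06-28.
The following Wednesday is 2008-07-02.
Next Thursday: 2008-07-03.

2008-07-03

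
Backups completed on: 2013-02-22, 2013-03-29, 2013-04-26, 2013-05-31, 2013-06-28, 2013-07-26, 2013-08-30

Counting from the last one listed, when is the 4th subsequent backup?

2013-12-27

These are Fridays with 35, 28, 35, 28, 28, 35-day gaps.
Each is the final Friday of its month — 2013-03-29 is past the 28th, so '4th Friday' doesn't fit.
September 2013 ends with Friday 2013-09-27.
Last Friday of October 2013: 2013-10-25.
November 2013 ends with Friday 2013-11-29.
Last Friday of December 2013: 2013-12-27.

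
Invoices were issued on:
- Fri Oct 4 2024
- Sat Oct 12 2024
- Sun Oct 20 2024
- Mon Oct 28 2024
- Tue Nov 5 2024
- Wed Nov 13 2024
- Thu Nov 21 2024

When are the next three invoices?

Fri Nov 29 2024, Sat Dec 7 2024, Sun Dec 15 2024

Every event comes 8 days after the last (8, 8, 8, 8, 8, 8).
Thu Nov 21 2024 + 8 days = Fri Nov 29 2024.
Fri Nov 29 2024 + 8 days = Sat Dec 7 2024.
Sat Dec 7 2024 + 8 days = Sun Dec 15 2024.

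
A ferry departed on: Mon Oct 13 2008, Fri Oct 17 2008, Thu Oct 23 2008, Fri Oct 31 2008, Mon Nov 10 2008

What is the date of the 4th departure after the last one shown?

Fri Jan 9 2009

Intervals are 4, 6, 8, 10 days — an arithmetic progression with common difference 2.
Next gap: 12 days. Mon Nov 10 2008 + 12 days = Sat Nov 22 2008.
Next gap: 14 days. Sat Nov 22 2008 + 14 days = Sat Dec 6 2008.
Next gap: 16 days. Sat Dec 6 2008 + 16 days = Mon Dec 22 2008.
Next gap: 18 days. Mon Dec 22 2008 + 18 days = Fri Jan 9 2009.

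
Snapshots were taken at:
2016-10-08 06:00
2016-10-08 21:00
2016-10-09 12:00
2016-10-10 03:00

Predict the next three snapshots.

2016-10-10 18:00, 2016-10-11 09:00, 2016-10-12 00:00

Spacing: 15, 15, 15 h — constant 15 h.
2016-10-10 03:00 + 15 h = 2016-10-10 18:00.
2016-10-10 18:00 + 15 h = 2016-10-11 09:00.
2016-10-11 09:00 + 15 h = 2016-10-12 00:00.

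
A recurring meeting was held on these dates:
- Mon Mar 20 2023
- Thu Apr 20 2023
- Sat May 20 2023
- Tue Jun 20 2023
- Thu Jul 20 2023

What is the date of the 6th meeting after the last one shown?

Sat Jan 20 2024

Gaps: 31, 30, 31, 30 days — not constant. Every event is on the 20th of the month.
Pattern: the 20th of each month.
August 2023: Sun Aug 20 2023.
September 2023: Wed Sep 20 2023.
Next: October 2023 → Fri Oct 20 2023.
Next: November 2023 → Mon Nov 20 2023.
December 2023: Wed Dec 20 2023.
Next: January 2024 → Sat Jan 20 2024.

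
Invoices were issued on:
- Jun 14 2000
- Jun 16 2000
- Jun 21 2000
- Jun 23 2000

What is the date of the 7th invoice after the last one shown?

Jul 19 2000

Every event lands on a Wednesday or Friday (gaps cycle 2, 5, 2).
So the schedule is: every Wednesday and Friday.
The following Wednesday is Jun 28 2000.
Next Friday: Jun 30 2000.
Next Wednesday: Jul 5 2000.
Next Friday: Jul 7 2000.
The following Wednesday is Jul 12 2000.
Next Friday: Jul 14 2000.
Next Wednesday: Jul 19 2000.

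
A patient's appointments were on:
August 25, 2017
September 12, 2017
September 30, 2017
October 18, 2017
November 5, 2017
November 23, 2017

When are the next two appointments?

December 11, 2017; December 29, 2017

Every event comes 18 days after the last (18, 18, 18, 18, 18).
November 23, 2017 + 18 days = December 11, 2017.
December 11, 2017 + 18 days = December 29, 2017.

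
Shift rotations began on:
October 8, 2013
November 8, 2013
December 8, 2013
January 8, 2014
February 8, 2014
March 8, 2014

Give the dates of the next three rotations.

Each date is the 8th; the gaps (31, 30, 31, 31, 28) track the month lengths.
The rule is the 8th of each month.
April 2014: April 8, 2014.
Next: May 2014 → May 8, 2014.
Next: June 2014 → June 8, 2014.

April 8, 2014; May 8, 2014; June 8, 2014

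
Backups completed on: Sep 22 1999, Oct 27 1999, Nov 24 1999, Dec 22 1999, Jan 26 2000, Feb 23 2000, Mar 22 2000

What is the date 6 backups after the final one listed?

Sep 27 2000

All dates are Wednesdays, 35, 28, 28, 35, 28, 28 days apart.
Specifically, the 4th Wednesday of each month.
April 2000 — 4th Wednesday is Apr 26 2000.
4th Wednesday of May 2000: May 24 2000.
4th Wednesday of June 2000: Jun 28 2000.
July 2000 — 4th Wednesday is Jul 26 2000.
August 2000 — 4th Wednesday is Aug 23 2000.
September 2000 — 4th Wednesday is Sep 27 2000.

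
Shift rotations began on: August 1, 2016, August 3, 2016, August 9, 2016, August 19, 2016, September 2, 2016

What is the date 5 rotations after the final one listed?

January 10, 2017

Gaps: 2, 6, 10, 14 days — each gap is 4 larger than the previous one.
Next gap: 18 days. September 2, 2016 + 18 days = September 20, 2016.
Next gap: 22 days. September 20, 2016 + 22 days = October 12, 2016.
Next gap: 26 days. October 12, 2016 + 26 days = November 7, 2016.
Next gap: 30 days. November 7, 2016 + 30 days = December 7, 2016.
Next gap: 34 days. December 7, 2016 + 34 days = January 10, 2017.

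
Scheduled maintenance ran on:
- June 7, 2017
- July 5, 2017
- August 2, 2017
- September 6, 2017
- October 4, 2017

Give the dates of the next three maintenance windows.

November 1, 2017; December 6, 2017; January 3, 2018

These are Wednesdays at 28- or 35-day spacing (28, 28, 35, 28).
The pattern: 1st Wednesday of the month.
1st Wednesday of November 2017: November 1, 2017.
December 2017 — 1st Wednesday is December 6, 2017.
January 2018 — 1st Wednesday is January 3, 2018.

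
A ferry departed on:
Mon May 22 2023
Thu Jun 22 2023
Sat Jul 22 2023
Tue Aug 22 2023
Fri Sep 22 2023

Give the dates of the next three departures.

Sun Oct 22 2023, Wed Nov 22 2023, Fri Dec 22 2023

Each date is the 22nd; the gaps (31, 30, 31, 31) track the month lengths.
The rule is the 22nd of each month.
Next: October 2023 → Sun Oct 22 2023.
November 2023: Wed Nov 22 2023.
Next: December 2023 → Fri Dec 22 2023.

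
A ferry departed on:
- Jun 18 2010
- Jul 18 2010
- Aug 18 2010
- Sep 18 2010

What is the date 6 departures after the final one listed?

The day-of-month is always 18 (30, 31, 31 days between events).
So this recurs on the 18th of each month.
October 2010: Oct 18 2010.
November 2010: Nov 18 2010.
December 2010: Dec 18 2010.
Next: January 2011 → Jan 18 2011.
February 2011: Feb 18 2011.
March 2011: Mar 18 2011.

Mar 18 2011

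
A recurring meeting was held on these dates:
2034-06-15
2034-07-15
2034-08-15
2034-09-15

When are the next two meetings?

Each date is the 15th; the gaps (30, 31, 31) track the month lengths.
The rule is the 15th of each month.
Next: October 2034 → 2034-10-15.
Next: November 2034 → 2034-11-15.

2034-10-15, 2034-11-15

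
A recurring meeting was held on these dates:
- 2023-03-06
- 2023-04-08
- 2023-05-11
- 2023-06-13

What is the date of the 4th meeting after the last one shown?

2023-10-23

The spacing is 33, 33, 33 days — always 33 days.
2023-06-13 + 33 days = 2023-07-16.
2023-07-16 + 33 days = 2023-08-18.
2023-08-18 + 33 days = 2023-09-20.
2023-09-20 + 33 days = 2023-10-23.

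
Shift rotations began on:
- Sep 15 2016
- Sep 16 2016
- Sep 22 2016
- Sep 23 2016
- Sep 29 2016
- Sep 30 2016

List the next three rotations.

The gap pattern 1, 6, 1, 6, 1 repeats every 2 events.
These are the Thursdays and Fridays of each week.
The following Thursday is Oct 6 2016.
The following Friday is Oct 7 2016.
Next Thursday: Oct 13 2016.

Oct 6 2016, Oct 7 2016, Oct 13 2016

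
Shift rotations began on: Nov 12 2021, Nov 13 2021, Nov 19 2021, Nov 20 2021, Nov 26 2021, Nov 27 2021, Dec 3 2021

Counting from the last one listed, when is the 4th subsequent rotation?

Dec 17 2021

Gaps: 1, 6, 1, 6, 1, 6 days — not constant, but cyclic with period 2.
The events fall on every Friday and Saturday.
The following Saturday is Dec 4 2021.
Next Friday: Dec 10 2021.
Next Saturday: Dec 11 2021.
The following Friday is Dec 17 2021.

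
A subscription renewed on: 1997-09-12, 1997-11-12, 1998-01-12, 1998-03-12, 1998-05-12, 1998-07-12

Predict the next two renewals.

Each date is the 12th; the gaps (61, 61, 59, 61, 61) track the month lengths.
The rule is the 12th of every 2 months.
September 1998: 1998-09-12.
Next: November 1998 → 1998-11-12.

1998-09-12, 1998-11-12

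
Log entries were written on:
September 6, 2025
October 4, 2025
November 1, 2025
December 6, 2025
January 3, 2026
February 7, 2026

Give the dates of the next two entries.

All dates are Saturdays, 28, 28, 35, 28, 35 days apart.
Specifically, the 1st Saturday of each month.
March 2026 — 1st Saturday is March 7, 2026.
April 2026 — 1st Saturday is April 4, 2026.

March 7, 2026; April 4, 2026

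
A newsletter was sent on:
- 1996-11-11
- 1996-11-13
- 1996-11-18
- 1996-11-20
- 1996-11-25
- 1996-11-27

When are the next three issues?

The gap pattern 2, 5, 2, 5, 2 repeats every 2 events.
These are the Mondays and Wednesdays of each week.
The following Monday is 1996-12-02.
The following Wednesday is 1996-12-04.
The following Monday is 1996-12-09.

1996-12-02, 1996-12-04, 1996-12-09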